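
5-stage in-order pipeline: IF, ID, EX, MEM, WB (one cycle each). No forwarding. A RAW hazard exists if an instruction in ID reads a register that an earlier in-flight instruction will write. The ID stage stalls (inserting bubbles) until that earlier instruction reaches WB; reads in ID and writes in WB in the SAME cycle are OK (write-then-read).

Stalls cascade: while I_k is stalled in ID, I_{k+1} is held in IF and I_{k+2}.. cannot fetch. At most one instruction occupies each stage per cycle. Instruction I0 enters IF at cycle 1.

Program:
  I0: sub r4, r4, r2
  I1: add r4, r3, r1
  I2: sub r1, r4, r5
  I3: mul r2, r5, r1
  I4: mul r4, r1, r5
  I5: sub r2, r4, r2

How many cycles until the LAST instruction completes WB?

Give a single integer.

I0 sub r4 <- r4,r2: IF@1 ID@2 stall=0 (-) EX@3 MEM@4 WB@5
I1 add r4 <- r3,r1: IF@2 ID@3 stall=0 (-) EX@4 MEM@5 WB@6
I2 sub r1 <- r4,r5: IF@3 ID@4 stall=2 (RAW on I1.r4 (WB@6)) EX@7 MEM@8 WB@9
I3 mul r2 <- r5,r1: IF@4 ID@7 stall=2 (RAW on I2.r1 (WB@9)) EX@10 MEM@11 WB@12
I4 mul r4 <- r1,r5: IF@7 ID@10 stall=0 (-) EX@11 MEM@12 WB@13
I5 sub r2 <- r4,r2: IF@10 ID@11 stall=2 (RAW on I4.r4 (WB@13)) EX@14 MEM@15 WB@16

Answer: 16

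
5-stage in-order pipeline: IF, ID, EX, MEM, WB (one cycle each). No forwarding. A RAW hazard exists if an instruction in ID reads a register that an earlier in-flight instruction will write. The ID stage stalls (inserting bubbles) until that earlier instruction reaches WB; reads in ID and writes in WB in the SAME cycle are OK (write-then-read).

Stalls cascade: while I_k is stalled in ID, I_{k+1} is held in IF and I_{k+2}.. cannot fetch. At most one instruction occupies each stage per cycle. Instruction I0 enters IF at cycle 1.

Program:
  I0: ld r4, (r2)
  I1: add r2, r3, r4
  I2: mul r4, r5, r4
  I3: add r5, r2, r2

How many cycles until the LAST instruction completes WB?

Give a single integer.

I0 ld r4 <- r2: IF@1 ID@2 stall=0 (-) EX@3 MEM@4 WB@5
I1 add r2 <- r3,r4: IF@2 ID@3 stall=2 (RAW on I0.r4 (WB@5)) EX@6 MEM@7 WB@8
I2 mul r4 <- r5,r4: IF@3 ID@6 stall=0 (-) EX@7 MEM@8 WB@9
I3 add r5 <- r2,r2: IF@6 ID@7 stall=1 (RAW on I1.r2 (WB@8)) EX@9 MEM@10 WB@11

Answer: 11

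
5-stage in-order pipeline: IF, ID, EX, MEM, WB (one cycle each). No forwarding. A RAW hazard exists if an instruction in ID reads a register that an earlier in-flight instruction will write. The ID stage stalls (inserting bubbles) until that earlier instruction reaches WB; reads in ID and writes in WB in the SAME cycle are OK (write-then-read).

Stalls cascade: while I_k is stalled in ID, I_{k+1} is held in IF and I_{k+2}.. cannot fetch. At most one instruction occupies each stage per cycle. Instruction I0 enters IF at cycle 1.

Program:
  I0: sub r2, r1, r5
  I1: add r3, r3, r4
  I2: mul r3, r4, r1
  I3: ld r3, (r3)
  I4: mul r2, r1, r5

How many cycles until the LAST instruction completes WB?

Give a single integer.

I0 sub r2 <- r1,r5: IF@1 ID@2 stall=0 (-) EX@3 MEM@4 WB@5
I1 add r3 <- r3,r4: IF@2 ID@3 stall=0 (-) EX@4 MEM@5 WB@6
I2 mul r3 <- r4,r1: IF@3 ID@4 stall=0 (-) EX@5 MEM@6 WB@7
I3 ld r3 <- r3: IF@4 ID@5 stall=2 (RAW on I2.r3 (WB@7)) EX@8 MEM@9 WB@10
I4 mul r2 <- r1,r5: IF@5 ID@8 stall=0 (-) EX@9 MEM@10 WB@11

Answer: 11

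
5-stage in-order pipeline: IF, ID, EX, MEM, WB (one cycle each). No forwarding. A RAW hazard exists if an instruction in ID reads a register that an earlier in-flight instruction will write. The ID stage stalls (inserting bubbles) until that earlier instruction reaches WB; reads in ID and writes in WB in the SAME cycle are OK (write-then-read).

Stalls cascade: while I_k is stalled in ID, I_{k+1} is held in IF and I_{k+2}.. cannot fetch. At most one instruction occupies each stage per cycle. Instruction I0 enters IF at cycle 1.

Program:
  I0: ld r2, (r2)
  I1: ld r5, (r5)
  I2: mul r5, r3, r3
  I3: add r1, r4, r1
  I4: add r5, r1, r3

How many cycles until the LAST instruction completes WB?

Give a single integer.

Answer: 11

Derivation:
I0 ld r2 <- r2: IF@1 ID@2 stall=0 (-) EX@3 MEM@4 WB@5
I1 ld r5 <- r5: IF@2 ID@3 stall=0 (-) EX@4 MEM@5 WB@6
I2 mul r5 <- r3,r3: IF@3 ID@4 stall=0 (-) EX@5 MEM@6 WB@7
I3 add r1 <- r4,r1: IF@4 ID@5 stall=0 (-) EX@6 MEM@7 WB@8
I4 add r5 <- r1,r3: IF@5 ID@6 stall=2 (RAW on I3.r1 (WB@8)) EX@9 MEM@10 WB@11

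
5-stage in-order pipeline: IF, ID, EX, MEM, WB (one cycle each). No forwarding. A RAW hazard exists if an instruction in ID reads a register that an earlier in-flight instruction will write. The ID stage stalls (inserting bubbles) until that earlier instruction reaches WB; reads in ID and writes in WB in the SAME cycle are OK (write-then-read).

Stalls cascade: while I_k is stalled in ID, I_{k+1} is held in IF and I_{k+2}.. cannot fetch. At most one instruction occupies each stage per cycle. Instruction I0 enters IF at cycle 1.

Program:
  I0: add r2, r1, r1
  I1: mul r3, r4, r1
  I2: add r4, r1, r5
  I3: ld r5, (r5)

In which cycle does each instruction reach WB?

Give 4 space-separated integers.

Answer: 5 6 7 8

Derivation:
I0 add r2 <- r1,r1: IF@1 ID@2 stall=0 (-) EX@3 MEM@4 WB@5
I1 mul r3 <- r4,r1: IF@2 ID@3 stall=0 (-) EX@4 MEM@5 WB@6
I2 add r4 <- r1,r5: IF@3 ID@4 stall=0 (-) EX@5 MEM@6 WB@7
I3 ld r5 <- r5: IF@4 ID@5 stall=0 (-) EX@6 MEM@7 WB@8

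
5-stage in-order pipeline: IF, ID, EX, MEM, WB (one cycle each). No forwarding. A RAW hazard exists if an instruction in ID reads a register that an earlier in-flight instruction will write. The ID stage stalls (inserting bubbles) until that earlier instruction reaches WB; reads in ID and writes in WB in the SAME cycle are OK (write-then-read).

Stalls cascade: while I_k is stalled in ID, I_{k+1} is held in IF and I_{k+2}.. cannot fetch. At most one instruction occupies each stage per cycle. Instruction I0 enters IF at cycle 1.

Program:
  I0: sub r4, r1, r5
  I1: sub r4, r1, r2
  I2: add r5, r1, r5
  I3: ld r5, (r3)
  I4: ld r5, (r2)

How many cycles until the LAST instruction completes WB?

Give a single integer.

Answer: 9

Derivation:
I0 sub r4 <- r1,r5: IF@1 ID@2 stall=0 (-) EX@3 MEM@4 WB@5
I1 sub r4 <- r1,r2: IF@2 ID@3 stall=0 (-) EX@4 MEM@5 WB@6
I2 add r5 <- r1,r5: IF@3 ID@4 stall=0 (-) EX@5 MEM@6 WB@7
I3 ld r5 <- r3: IF@4 ID@5 stall=0 (-) EX@6 MEM@7 WB@8
I4 ld r5 <- r2: IF@5 ID@6 stall=0 (-) EX@7 MEM@8 WB@9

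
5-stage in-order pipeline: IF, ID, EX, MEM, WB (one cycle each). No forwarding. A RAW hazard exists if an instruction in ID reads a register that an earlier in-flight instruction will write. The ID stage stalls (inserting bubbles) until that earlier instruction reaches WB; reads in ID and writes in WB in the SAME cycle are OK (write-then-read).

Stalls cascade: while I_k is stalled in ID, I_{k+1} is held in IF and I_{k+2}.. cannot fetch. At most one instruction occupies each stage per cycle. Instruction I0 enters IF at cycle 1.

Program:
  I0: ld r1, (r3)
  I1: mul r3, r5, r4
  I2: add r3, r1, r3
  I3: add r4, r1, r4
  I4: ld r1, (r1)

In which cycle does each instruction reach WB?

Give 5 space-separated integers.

Answer: 5 6 9 10 11

Derivation:
I0 ld r1 <- r3: IF@1 ID@2 stall=0 (-) EX@3 MEM@4 WB@5
I1 mul r3 <- r5,r4: IF@2 ID@3 stall=0 (-) EX@4 MEM@5 WB@6
I2 add r3 <- r1,r3: IF@3 ID@4 stall=2 (RAW on I1.r3 (WB@6)) EX@7 MEM@8 WB@9
I3 add r4 <- r1,r4: IF@4 ID@7 stall=0 (-) EX@8 MEM@9 WB@10
I4 ld r1 <- r1: IF@7 ID@8 stall=0 (-) EX@9 MEM@10 WB@11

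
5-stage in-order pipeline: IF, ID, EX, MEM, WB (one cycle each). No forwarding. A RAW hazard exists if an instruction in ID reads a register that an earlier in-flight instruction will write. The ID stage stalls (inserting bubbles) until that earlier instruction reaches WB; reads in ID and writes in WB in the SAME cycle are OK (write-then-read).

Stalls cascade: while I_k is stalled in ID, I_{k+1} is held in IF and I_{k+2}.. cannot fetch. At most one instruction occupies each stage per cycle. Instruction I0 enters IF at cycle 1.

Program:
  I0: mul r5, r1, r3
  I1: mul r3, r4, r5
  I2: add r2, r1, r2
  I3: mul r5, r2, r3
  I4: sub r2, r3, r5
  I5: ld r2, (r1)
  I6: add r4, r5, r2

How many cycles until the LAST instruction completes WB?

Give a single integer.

I0 mul r5 <- r1,r3: IF@1 ID@2 stall=0 (-) EX@3 MEM@4 WB@5
I1 mul r3 <- r4,r5: IF@2 ID@3 stall=2 (RAW on I0.r5 (WB@5)) EX@6 MEM@7 WB@8
I2 add r2 <- r1,r2: IF@3 ID@6 stall=0 (-) EX@7 MEM@8 WB@9
I3 mul r5 <- r2,r3: IF@6 ID@7 stall=2 (RAW on I2.r2 (WB@9)) EX@10 MEM@11 WB@12
I4 sub r2 <- r3,r5: IF@7 ID@10 stall=2 (RAW on I3.r5 (WB@12)) EX@13 MEM@14 WB@15
I5 ld r2 <- r1: IF@10 ID@13 stall=0 (-) EX@14 MEM@15 WB@16
I6 add r4 <- r5,r2: IF@13 ID@14 stall=2 (RAW on I5.r2 (WB@16)) EX@17 MEM@18 WB@19

Answer: 19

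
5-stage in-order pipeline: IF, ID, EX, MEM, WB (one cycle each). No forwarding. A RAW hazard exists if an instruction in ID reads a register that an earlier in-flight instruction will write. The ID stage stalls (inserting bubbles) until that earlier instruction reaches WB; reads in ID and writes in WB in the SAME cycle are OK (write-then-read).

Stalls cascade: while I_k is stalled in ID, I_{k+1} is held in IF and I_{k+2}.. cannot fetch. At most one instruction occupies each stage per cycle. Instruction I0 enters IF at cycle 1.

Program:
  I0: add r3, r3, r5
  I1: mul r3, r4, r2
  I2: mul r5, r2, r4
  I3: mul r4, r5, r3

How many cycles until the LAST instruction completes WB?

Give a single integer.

I0 add r3 <- r3,r5: IF@1 ID@2 stall=0 (-) EX@3 MEM@4 WB@5
I1 mul r3 <- r4,r2: IF@2 ID@3 stall=0 (-) EX@4 MEM@5 WB@6
I2 mul r5 <- r2,r4: IF@3 ID@4 stall=0 (-) EX@5 MEM@6 WB@7
I3 mul r4 <- r5,r3: IF@4 ID@5 stall=2 (RAW on I2.r5 (WB@7)) EX@8 MEM@9 WB@10

Answer: 10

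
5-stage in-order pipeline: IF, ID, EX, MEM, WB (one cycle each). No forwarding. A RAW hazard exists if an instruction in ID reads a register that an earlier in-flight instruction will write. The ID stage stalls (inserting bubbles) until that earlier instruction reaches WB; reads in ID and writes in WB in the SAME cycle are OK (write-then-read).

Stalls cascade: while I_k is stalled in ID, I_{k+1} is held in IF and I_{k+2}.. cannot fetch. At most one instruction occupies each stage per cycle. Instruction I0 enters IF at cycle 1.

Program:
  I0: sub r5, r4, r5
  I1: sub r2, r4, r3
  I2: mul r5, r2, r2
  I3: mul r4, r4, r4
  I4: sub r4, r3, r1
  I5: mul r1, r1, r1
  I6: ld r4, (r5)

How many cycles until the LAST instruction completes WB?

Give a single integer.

Answer: 13

Derivation:
I0 sub r5 <- r4,r5: IF@1 ID@2 stall=0 (-) EX@3 MEM@4 WB@5
I1 sub r2 <- r4,r3: IF@2 ID@3 stall=0 (-) EX@4 MEM@5 WB@6
I2 mul r5 <- r2,r2: IF@3 ID@4 stall=2 (RAW on I1.r2 (WB@6)) EX@7 MEM@8 WB@9
I3 mul r4 <- r4,r4: IF@4 ID@7 stall=0 (-) EX@8 MEM@9 WB@10
I4 sub r4 <- r3,r1: IF@7 ID@8 stall=0 (-) EX@9 MEM@10 WB@11
I5 mul r1 <- r1,r1: IF@8 ID@9 stall=0 (-) EX@10 MEM@11 WB@12
I6 ld r4 <- r5: IF@9 ID@10 stall=0 (-) EX@11 MEM@12 WB@13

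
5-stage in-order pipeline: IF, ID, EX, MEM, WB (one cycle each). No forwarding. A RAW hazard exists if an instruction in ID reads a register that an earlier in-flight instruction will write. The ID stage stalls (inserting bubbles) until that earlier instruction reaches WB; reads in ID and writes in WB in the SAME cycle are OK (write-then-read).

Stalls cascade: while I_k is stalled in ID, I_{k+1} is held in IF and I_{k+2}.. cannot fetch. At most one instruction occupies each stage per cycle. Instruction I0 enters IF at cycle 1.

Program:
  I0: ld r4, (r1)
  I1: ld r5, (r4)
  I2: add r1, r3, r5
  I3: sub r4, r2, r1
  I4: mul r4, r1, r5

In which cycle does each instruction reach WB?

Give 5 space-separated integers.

Answer: 5 8 11 14 15

Derivation:
I0 ld r4 <- r1: IF@1 ID@2 stall=0 (-) EX@3 MEM@4 WB@5
I1 ld r5 <- r4: IF@2 ID@3 stall=2 (RAW on I0.r4 (WB@5)) EX@6 MEM@7 WB@8
I2 add r1 <- r3,r5: IF@3 ID@6 stall=2 (RAW on I1.r5 (WB@8)) EX@9 MEM@10 WB@11
I3 sub r4 <- r2,r1: IF@6 ID@9 stall=2 (RAW on I2.r1 (WB@11)) EX@12 MEM@13 WB@14
I4 mul r4 <- r1,r5: IF@9 ID@12 stall=0 (-) EX@13 MEM@14 WB@15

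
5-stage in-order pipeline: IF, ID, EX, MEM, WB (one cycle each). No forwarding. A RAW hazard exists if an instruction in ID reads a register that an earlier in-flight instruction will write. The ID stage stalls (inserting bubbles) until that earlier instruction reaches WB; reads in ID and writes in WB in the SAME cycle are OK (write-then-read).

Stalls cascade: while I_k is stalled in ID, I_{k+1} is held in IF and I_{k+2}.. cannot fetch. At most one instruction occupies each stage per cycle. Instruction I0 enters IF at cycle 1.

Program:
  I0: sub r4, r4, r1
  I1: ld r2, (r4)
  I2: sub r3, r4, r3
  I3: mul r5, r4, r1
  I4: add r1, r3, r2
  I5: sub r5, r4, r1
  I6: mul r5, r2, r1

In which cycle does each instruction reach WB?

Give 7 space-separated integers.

Answer: 5 8 9 10 12 15 16

Derivation:
I0 sub r4 <- r4,r1: IF@1 ID@2 stall=0 (-) EX@3 MEM@4 WB@5
I1 ld r2 <- r4: IF@2 ID@3 stall=2 (RAW on I0.r4 (WB@5)) EX@6 MEM@7 WB@8
I2 sub r3 <- r4,r3: IF@3 ID@6 stall=0 (-) EX@7 MEM@8 WB@9
I3 mul r5 <- r4,r1: IF@6 ID@7 stall=0 (-) EX@8 MEM@9 WB@10
I4 add r1 <- r3,r2: IF@7 ID@8 stall=1 (RAW on I2.r3 (WB@9)) EX@10 MEM@11 WB@12
I5 sub r5 <- r4,r1: IF@8 ID@10 stall=2 (RAW on I4.r1 (WB@12)) EX@13 MEM@14 WB@15
I6 mul r5 <- r2,r1: IF@10 ID@13 stall=0 (-) EX@14 MEM@15 WB@16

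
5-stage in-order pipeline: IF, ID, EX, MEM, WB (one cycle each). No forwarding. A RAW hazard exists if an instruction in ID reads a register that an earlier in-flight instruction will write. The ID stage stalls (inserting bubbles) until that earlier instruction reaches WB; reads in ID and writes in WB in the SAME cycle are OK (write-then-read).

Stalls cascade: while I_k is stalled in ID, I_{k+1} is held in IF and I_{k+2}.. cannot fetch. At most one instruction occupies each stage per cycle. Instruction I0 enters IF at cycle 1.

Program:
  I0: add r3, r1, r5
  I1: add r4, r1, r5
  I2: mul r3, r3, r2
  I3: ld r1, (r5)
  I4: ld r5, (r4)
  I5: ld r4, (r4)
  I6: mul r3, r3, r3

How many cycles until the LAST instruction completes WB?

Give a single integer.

Answer: 12

Derivation:
I0 add r3 <- r1,r5: IF@1 ID@2 stall=0 (-) EX@3 MEM@4 WB@5
I1 add r4 <- r1,r5: IF@2 ID@3 stall=0 (-) EX@4 MEM@5 WB@6
I2 mul r3 <- r3,r2: IF@3 ID@4 stall=1 (RAW on I0.r3 (WB@5)) EX@6 MEM@7 WB@8
I3 ld r1 <- r5: IF@4 ID@6 stall=0 (-) EX@7 MEM@8 WB@9
I4 ld r5 <- r4: IF@6 ID@7 stall=0 (-) EX@8 MEM@9 WB@10
I5 ld r4 <- r4: IF@7 ID@8 stall=0 (-) EX@9 MEM@10 WB@11
I6 mul r3 <- r3,r3: IF@8 ID@9 stall=0 (-) EX@10 MEM@11 WB@12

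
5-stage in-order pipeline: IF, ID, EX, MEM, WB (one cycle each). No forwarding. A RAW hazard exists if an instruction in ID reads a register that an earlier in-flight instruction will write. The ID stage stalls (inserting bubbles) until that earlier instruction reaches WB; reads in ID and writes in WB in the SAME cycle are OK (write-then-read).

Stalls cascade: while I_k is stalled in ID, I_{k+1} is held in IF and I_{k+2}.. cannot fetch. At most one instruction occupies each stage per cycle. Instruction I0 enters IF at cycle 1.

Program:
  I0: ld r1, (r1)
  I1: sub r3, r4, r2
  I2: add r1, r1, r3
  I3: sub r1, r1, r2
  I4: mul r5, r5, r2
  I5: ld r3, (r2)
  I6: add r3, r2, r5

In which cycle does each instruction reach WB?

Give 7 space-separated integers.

Answer: 5 6 9 12 13 14 16

Derivation:
I0 ld r1 <- r1: IF@1 ID@2 stall=0 (-) EX@3 MEM@4 WB@5
I1 sub r3 <- r4,r2: IF@2 ID@3 stall=0 (-) EX@4 MEM@5 WB@6
I2 add r1 <- r1,r3: IF@3 ID@4 stall=2 (RAW on I1.r3 (WB@6)) EX@7 MEM@8 WB@9
I3 sub r1 <- r1,r2: IF@4 ID@7 stall=2 (RAW on I2.r1 (WB@9)) EX@10 MEM@11 WB@12
I4 mul r5 <- r5,r2: IF@7 ID@10 stall=0 (-) EX@11 MEM@12 WB@13
I5 ld r3 <- r2: IF@10 ID@11 stall=0 (-) EX@12 MEM@13 WB@14
I6 add r3 <- r2,r5: IF@11 ID@12 stall=1 (RAW on I4.r5 (WB@13)) EX@14 MEM@15 WB@16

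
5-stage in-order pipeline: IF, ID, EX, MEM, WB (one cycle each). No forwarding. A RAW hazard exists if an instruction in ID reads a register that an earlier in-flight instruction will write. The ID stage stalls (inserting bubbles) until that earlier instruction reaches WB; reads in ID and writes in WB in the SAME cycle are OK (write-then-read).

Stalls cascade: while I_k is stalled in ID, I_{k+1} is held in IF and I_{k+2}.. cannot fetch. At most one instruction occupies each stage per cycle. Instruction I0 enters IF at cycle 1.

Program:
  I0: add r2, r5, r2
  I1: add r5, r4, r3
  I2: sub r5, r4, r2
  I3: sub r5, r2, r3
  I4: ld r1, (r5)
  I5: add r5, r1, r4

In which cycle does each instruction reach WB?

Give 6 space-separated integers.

Answer: 5 6 8 9 12 15

Derivation:
I0 add r2 <- r5,r2: IF@1 ID@2 stall=0 (-) EX@3 MEM@4 WB@5
I1 add r5 <- r4,r3: IF@2 ID@3 stall=0 (-) EX@4 MEM@5 WB@6
I2 sub r5 <- r4,r2: IF@3 ID@4 stall=1 (RAW on I0.r2 (WB@5)) EX@6 MEM@7 WB@8
I3 sub r5 <- r2,r3: IF@4 ID@6 stall=0 (-) EX@7 MEM@8 WB@9
I4 ld r1 <- r5: IF@6 ID@7 stall=2 (RAW on I3.r5 (WB@9)) EX@10 MEM@11 WB@12
I5 add r5 <- r1,r4: IF@7 ID@10 stall=2 (RAW on I4.r1 (WB@12)) EX@13 MEM@14 WB@15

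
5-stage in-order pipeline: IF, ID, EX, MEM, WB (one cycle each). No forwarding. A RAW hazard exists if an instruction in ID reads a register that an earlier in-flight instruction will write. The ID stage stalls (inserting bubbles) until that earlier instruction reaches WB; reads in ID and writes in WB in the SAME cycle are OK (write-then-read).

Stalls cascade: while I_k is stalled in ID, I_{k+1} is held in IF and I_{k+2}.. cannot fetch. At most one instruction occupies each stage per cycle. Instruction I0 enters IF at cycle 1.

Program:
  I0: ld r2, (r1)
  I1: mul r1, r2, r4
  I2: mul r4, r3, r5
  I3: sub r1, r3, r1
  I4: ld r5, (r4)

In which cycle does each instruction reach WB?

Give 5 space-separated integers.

I0 ld r2 <- r1: IF@1 ID@2 stall=0 (-) EX@3 MEM@4 WB@5
I1 mul r1 <- r2,r4: IF@2 ID@3 stall=2 (RAW on I0.r2 (WB@5)) EX@6 MEM@7 WB@8
I2 mul r4 <- r3,r5: IF@3 ID@6 stall=0 (-) EX@7 MEM@8 WB@9
I3 sub r1 <- r3,r1: IF@6 ID@7 stall=1 (RAW on I1.r1 (WB@8)) EX@9 MEM@10 WB@11
I4 ld r5 <- r4: IF@7 ID@9 stall=0 (-) EX@10 MEM@11 WB@12

Answer: 5 8 9 11 12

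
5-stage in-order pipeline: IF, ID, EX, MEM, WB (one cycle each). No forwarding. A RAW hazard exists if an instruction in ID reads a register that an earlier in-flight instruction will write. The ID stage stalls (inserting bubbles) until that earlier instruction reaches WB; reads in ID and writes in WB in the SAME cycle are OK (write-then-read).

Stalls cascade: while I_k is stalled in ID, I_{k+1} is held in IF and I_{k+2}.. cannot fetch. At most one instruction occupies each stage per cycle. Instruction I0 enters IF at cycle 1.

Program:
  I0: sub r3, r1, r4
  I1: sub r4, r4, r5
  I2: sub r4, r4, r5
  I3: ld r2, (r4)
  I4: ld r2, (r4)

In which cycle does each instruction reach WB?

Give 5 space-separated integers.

I0 sub r3 <- r1,r4: IF@1 ID@2 stall=0 (-) EX@3 MEM@4 WB@5
I1 sub r4 <- r4,r5: IF@2 ID@3 stall=0 (-) EX@4 MEM@5 WB@6
I2 sub r4 <- r4,r5: IF@3 ID@4 stall=2 (RAW on I1.r4 (WB@6)) EX@7 MEM@8 WB@9
I3 ld r2 <- r4: IF@4 ID@7 stall=2 (RAW on I2.r4 (WB@9)) EX@10 MEM@11 WB@12
I4 ld r2 <- r4: IF@7 ID@10 stall=0 (-) EX@11 MEM@12 WB@13

Answer: 5 6 9 12 13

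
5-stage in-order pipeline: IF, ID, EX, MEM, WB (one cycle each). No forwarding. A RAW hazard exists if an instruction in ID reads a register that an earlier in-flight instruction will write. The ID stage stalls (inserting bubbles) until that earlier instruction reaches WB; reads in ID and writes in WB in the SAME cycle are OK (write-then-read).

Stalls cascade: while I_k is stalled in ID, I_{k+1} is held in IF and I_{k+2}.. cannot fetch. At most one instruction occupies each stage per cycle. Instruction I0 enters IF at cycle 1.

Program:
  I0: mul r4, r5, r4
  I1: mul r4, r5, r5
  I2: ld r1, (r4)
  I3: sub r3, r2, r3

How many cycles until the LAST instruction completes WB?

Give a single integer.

Answer: 10

Derivation:
I0 mul r4 <- r5,r4: IF@1 ID@2 stall=0 (-) EX@3 MEM@4 WB@5
I1 mul r4 <- r5,r5: IF@2 ID@3 stall=0 (-) EX@4 MEM@5 WB@6
I2 ld r1 <- r4: IF@3 ID@4 stall=2 (RAW on I1.r4 (WB@6)) EX@7 MEM@8 WB@9
I3 sub r3 <- r2,r3: IF@4 ID@7 stall=0 (-) EX@8 MEM@9 WB@10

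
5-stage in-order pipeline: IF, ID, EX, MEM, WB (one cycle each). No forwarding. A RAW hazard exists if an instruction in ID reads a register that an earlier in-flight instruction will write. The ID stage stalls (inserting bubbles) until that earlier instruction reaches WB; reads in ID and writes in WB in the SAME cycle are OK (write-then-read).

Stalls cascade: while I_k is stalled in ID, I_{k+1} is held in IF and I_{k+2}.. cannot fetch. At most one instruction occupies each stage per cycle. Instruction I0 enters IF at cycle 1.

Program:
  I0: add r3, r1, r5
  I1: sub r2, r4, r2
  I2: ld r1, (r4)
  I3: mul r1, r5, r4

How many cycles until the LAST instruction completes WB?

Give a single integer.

I0 add r3 <- r1,r5: IF@1 ID@2 stall=0 (-) EX@3 MEM@4 WB@5
I1 sub r2 <- r4,r2: IF@2 ID@3 stall=0 (-) EX@4 MEM@5 WB@6
I2 ld r1 <- r4: IF@3 ID@4 stall=0 (-) EX@5 MEM@6 WB@7
I3 mul r1 <- r5,r4: IF@4 ID@5 stall=0 (-) EX@6 MEM@7 WB@8

Answer: 8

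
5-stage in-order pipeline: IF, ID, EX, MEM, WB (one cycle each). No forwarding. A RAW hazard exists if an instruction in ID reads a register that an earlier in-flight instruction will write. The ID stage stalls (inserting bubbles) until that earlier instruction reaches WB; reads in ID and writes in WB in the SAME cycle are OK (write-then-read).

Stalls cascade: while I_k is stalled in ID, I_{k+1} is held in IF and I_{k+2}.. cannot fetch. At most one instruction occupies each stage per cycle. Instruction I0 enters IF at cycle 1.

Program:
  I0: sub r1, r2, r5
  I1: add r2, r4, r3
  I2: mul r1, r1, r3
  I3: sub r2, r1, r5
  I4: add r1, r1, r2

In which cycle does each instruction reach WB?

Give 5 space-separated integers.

Answer: 5 6 8 11 14

Derivation:
I0 sub r1 <- r2,r5: IF@1 ID@2 stall=0 (-) EX@3 MEM@4 WB@5
I1 add r2 <- r4,r3: IF@2 ID@3 stall=0 (-) EX@4 MEM@5 WB@6
I2 mul r1 <- r1,r3: IF@3 ID@4 stall=1 (RAW on I0.r1 (WB@5)) EX@6 MEM@7 WB@8
I3 sub r2 <- r1,r5: IF@4 ID@6 stall=2 (RAW on I2.r1 (WB@8)) EX@9 MEM@10 WB@11
I4 add r1 <- r1,r2: IF@6 ID@9 stall=2 (RAW on I3.r2 (WB@11)) EX@12 MEM@13 WB@14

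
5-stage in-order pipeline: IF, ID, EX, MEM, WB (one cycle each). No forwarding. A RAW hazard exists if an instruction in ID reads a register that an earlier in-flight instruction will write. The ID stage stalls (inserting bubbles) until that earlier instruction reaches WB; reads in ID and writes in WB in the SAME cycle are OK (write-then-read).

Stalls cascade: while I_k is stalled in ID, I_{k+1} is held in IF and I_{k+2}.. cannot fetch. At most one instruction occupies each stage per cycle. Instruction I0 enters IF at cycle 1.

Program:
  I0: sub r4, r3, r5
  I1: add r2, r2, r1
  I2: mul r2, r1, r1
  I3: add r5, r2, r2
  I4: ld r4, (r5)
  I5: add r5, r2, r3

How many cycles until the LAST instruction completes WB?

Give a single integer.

Answer: 14

Derivation:
I0 sub r4 <- r3,r5: IF@1 ID@2 stall=0 (-) EX@3 MEM@4 WB@5
I1 add r2 <- r2,r1: IF@2 ID@3 stall=0 (-) EX@4 MEM@5 WB@6
I2 mul r2 <- r1,r1: IF@3 ID@4 stall=0 (-) EX@5 MEM@6 WB@7
I3 add r5 <- r2,r2: IF@4 ID@5 stall=2 (RAW on I2.r2 (WB@7)) EX@8 MEM@9 WB@10
I4 ld r4 <- r5: IF@5 ID@8 stall=2 (RAW on I3.r5 (WB@10)) EX@11 MEM@12 WB@13
I5 add r5 <- r2,r3: IF@8 ID@11 stall=0 (-) EX@12 MEM@13 WB@14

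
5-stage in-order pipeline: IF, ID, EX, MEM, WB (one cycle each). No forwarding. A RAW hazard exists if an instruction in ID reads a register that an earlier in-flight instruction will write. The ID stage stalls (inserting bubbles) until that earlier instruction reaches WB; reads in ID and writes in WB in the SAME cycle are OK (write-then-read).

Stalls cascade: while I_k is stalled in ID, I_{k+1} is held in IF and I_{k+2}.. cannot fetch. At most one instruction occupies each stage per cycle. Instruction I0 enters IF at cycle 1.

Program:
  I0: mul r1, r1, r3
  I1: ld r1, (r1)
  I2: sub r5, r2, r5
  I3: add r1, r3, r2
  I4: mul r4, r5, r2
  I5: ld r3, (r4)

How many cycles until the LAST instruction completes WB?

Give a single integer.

I0 mul r1 <- r1,r3: IF@1 ID@2 stall=0 (-) EX@3 MEM@4 WB@5
I1 ld r1 <- r1: IF@2 ID@3 stall=2 (RAW on I0.r1 (WB@5)) EX@6 MEM@7 WB@8
I2 sub r5 <- r2,r5: IF@3 ID@6 stall=0 (-) EX@7 MEM@8 WB@9
I3 add r1 <- r3,r2: IF@6 ID@7 stall=0 (-) EX@8 MEM@9 WB@10
I4 mul r4 <- r5,r2: IF@7 ID@8 stall=1 (RAW on I2.r5 (WB@9)) EX@10 MEM@11 WB@12
I5 ld r3 <- r4: IF@8 ID@10 stall=2 (RAW on I4.r4 (WB@12)) EX@13 MEM@14 WB@15

Answer: 15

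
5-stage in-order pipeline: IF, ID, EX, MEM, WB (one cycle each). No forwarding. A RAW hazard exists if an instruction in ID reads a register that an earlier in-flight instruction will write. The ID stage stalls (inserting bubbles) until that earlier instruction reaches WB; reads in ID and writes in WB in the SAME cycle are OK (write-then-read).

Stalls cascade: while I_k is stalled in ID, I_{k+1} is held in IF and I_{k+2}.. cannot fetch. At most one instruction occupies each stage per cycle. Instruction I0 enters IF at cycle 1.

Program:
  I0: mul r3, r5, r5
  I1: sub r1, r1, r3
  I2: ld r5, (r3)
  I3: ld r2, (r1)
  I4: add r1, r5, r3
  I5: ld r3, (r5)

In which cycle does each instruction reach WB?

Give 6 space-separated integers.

Answer: 5 8 9 11 12 13

Derivation:
I0 mul r3 <- r5,r5: IF@1 ID@2 stall=0 (-) EX@3 MEM@4 WB@5
I1 sub r1 <- r1,r3: IF@2 ID@3 stall=2 (RAW on I0.r3 (WB@5)) EX@6 MEM@7 WB@8
I2 ld r5 <- r3: IF@3 ID@6 stall=0 (-) EX@7 MEM@8 WB@9
I3 ld r2 <- r1: IF@6 ID@7 stall=1 (RAW on I1.r1 (WB@8)) EX@9 MEM@10 WB@11
I4 add r1 <- r5,r3: IF@7 ID@9 stall=0 (-) EX@10 MEM@11 WB@12
I5 ld r3 <- r5: IF@9 ID@10 stall=0 (-) EX@11 MEM@12 WB@13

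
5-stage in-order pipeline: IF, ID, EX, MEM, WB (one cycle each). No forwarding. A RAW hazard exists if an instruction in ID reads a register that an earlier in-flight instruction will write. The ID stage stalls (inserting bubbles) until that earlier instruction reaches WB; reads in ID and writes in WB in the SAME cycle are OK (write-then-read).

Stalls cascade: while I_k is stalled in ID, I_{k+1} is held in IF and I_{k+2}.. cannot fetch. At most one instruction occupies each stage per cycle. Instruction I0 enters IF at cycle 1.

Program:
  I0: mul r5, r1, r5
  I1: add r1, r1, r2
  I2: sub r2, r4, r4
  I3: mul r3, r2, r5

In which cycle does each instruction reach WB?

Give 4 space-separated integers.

Answer: 5 6 7 10

Derivation:
I0 mul r5 <- r1,r5: IF@1 ID@2 stall=0 (-) EX@3 MEM@4 WB@5
I1 add r1 <- r1,r2: IF@2 ID@3 stall=0 (-) EX@4 MEM@5 WB@6
I2 sub r2 <- r4,r4: IF@3 ID@4 stall=0 (-) EX@5 MEM@6 WB@7
I3 mul r3 <- r2,r5: IF@4 ID@5 stall=2 (RAW on I2.r2 (WB@7)) EX@8 MEM@9 WB@10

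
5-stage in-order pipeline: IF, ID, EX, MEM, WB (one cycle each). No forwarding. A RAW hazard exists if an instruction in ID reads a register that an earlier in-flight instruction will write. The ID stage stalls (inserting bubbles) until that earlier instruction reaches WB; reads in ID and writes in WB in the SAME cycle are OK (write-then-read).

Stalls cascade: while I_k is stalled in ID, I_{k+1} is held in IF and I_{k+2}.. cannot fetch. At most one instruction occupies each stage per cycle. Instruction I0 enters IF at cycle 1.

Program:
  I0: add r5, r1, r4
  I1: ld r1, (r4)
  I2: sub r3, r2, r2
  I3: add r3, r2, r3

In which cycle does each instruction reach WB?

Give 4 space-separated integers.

Answer: 5 6 7 10

Derivation:
I0 add r5 <- r1,r4: IF@1 ID@2 stall=0 (-) EX@3 MEM@4 WB@5
I1 ld r1 <- r4: IF@2 ID@3 stall=0 (-) EX@4 MEM@5 WB@6
I2 sub r3 <- r2,r2: IF@3 ID@4 stall=0 (-) EX@5 MEM@6 WB@7
I3 add r3 <- r2,r3: IF@4 ID@5 stall=2 (RAW on I2.r3 (WB@7)) EX@8 MEM@9 WB@10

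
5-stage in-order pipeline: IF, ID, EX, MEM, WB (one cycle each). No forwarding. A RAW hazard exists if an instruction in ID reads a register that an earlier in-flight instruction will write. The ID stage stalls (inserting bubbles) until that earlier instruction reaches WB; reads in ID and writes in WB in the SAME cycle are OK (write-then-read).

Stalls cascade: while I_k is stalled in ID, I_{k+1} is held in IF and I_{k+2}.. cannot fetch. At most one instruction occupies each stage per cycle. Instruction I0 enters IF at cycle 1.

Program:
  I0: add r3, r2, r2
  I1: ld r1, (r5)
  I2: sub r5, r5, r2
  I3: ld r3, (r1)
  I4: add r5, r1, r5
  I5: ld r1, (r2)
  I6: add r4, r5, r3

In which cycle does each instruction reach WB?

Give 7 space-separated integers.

I0 add r3 <- r2,r2: IF@1 ID@2 stall=0 (-) EX@3 MEM@4 WB@5
I1 ld r1 <- r5: IF@2 ID@3 stall=0 (-) EX@4 MEM@5 WB@6
I2 sub r5 <- r5,r2: IF@3 ID@4 stall=0 (-) EX@5 MEM@6 WB@7
I3 ld r3 <- r1: IF@4 ID@5 stall=1 (RAW on I1.r1 (WB@6)) EX@7 MEM@8 WB@9
I4 add r5 <- r1,r5: IF@5 ID@7 stall=0 (-) EX@8 MEM@9 WB@10
I5 ld r1 <- r2: IF@7 ID@8 stall=0 (-) EX@9 MEM@10 WB@11
I6 add r4 <- r5,r3: IF@8 ID@9 stall=1 (RAW on I4.r5 (WB@10)) EX@11 MEM@12 WB@13

Answer: 5 6 7 9 10 11 13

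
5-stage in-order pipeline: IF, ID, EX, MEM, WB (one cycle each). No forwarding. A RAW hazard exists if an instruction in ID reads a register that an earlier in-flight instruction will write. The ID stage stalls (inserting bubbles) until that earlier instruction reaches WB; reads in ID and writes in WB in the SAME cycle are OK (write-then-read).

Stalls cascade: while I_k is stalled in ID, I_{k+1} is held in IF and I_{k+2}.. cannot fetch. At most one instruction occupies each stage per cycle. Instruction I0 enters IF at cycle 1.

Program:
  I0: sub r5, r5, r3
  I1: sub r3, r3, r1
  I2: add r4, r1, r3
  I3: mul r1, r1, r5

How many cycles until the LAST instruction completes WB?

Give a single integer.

Answer: 10

Derivation:
I0 sub r5 <- r5,r3: IF@1 ID@2 stall=0 (-) EX@3 MEM@4 WB@5
I1 sub r3 <- r3,r1: IF@2 ID@3 stall=0 (-) EX@4 MEM@5 WB@6
I2 add r4 <- r1,r3: IF@3 ID@4 stall=2 (RAW on I1.r3 (WB@6)) EX@7 MEM@8 WB@9
I3 mul r1 <- r1,r5: IF@4 ID@7 stall=0 (-) EX@8 MEM@9 WB@10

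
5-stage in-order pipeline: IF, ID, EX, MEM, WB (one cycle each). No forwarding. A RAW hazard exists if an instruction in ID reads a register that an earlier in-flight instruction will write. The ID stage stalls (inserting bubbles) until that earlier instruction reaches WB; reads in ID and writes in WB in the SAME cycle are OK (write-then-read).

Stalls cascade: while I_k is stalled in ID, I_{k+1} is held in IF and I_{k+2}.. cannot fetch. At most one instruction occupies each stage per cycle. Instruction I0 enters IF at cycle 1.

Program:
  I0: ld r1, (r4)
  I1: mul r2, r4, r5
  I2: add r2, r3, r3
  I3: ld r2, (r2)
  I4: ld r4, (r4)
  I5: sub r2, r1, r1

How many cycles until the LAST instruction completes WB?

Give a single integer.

Answer: 12

Derivation:
I0 ld r1 <- r4: IF@1 ID@2 stall=0 (-) EX@3 MEM@4 WB@5
I1 mul r2 <- r4,r5: IF@2 ID@3 stall=0 (-) EX@4 MEM@5 WB@6
I2 add r2 <- r3,r3: IF@3 ID@4 stall=0 (-) EX@5 MEM@6 WB@7
I3 ld r2 <- r2: IF@4 ID@5 stall=2 (RAW on I2.r2 (WB@7)) EX@8 MEM@9 WB@10
I4 ld r4 <- r4: IF@5 ID@8 stall=0 (-) EX@9 MEM@10 WB@11
I5 sub r2 <- r1,r1: IF@8 ID@9 stall=0 (-) EX@10 MEM@11 WB@12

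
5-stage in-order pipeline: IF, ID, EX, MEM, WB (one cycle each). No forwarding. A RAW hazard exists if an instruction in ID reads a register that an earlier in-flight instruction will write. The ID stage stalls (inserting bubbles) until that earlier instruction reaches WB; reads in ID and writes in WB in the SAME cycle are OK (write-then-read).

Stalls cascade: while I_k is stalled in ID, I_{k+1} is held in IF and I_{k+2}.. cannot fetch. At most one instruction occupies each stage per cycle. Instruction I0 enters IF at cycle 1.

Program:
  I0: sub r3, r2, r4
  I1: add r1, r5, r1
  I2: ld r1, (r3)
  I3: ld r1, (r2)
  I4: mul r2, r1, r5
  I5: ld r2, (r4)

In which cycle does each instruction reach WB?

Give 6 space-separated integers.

Answer: 5 6 8 9 12 13

Derivation:
I0 sub r3 <- r2,r4: IF@1 ID@2 stall=0 (-) EX@3 MEM@4 WB@5
I1 add r1 <- r5,r1: IF@2 ID@3 stall=0 (-) EX@4 MEM@5 WB@6
I2 ld r1 <- r3: IF@3 ID@4 stall=1 (RAW on I0.r3 (WB@5)) EX@6 MEM@7 WB@8
I3 ld r1 <- r2: IF@4 ID@6 stall=0 (-) EX@7 MEM@8 WB@9
I4 mul r2 <- r1,r5: IF@6 ID@7 stall=2 (RAW on I3.r1 (WB@9)) EX@10 MEM@11 WB@12
I5 ld r2 <- r4: IF@7 ID@10 stall=0 (-) EX@11 MEM@12 WB@13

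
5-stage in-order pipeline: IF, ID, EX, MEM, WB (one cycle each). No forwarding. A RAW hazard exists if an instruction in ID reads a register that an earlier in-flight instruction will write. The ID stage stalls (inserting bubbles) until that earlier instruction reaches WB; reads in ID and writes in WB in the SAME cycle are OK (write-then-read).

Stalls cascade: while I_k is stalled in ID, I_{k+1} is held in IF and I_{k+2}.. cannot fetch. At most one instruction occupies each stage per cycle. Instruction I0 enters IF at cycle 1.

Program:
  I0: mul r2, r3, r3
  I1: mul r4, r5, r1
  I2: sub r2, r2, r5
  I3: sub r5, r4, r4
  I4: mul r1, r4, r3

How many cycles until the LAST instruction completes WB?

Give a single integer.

I0 mul r2 <- r3,r3: IF@1 ID@2 stall=0 (-) EX@3 MEM@4 WB@5
I1 mul r4 <- r5,r1: IF@2 ID@3 stall=0 (-) EX@4 MEM@5 WB@6
I2 sub r2 <- r2,r5: IF@3 ID@4 stall=1 (RAW on I0.r2 (WB@5)) EX@6 MEM@7 WB@8
I3 sub r5 <- r4,r4: IF@4 ID@6 stall=0 (-) EX@7 MEM@8 WB@9
I4 mul r1 <- r4,r3: IF@6 ID@7 stall=0 (-) EX@8 MEM@9 WB@10

Answer: 10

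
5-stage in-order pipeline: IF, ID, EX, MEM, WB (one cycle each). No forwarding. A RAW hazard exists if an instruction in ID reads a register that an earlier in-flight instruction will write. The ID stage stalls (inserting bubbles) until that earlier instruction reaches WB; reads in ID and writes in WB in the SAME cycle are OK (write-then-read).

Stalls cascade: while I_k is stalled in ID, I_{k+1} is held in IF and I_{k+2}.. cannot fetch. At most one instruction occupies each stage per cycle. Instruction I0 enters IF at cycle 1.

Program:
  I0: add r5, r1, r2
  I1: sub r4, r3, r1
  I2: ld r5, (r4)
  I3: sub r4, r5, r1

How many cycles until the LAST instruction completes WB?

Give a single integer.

I0 add r5 <- r1,r2: IF@1 ID@2 stall=0 (-) EX@3 MEM@4 WB@5
I1 sub r4 <- r3,r1: IF@2 ID@3 stall=0 (-) EX@4 MEM@5 WB@6
I2 ld r5 <- r4: IF@3 ID@4 stall=2 (RAW on I1.r4 (WB@6)) EX@7 MEM@8 WB@9
I3 sub r4 <- r5,r1: IF@4 ID@7 stall=2 (RAW on I2.r5 (WB@9)) EX@10 MEM@11 WB@12

Answer: 12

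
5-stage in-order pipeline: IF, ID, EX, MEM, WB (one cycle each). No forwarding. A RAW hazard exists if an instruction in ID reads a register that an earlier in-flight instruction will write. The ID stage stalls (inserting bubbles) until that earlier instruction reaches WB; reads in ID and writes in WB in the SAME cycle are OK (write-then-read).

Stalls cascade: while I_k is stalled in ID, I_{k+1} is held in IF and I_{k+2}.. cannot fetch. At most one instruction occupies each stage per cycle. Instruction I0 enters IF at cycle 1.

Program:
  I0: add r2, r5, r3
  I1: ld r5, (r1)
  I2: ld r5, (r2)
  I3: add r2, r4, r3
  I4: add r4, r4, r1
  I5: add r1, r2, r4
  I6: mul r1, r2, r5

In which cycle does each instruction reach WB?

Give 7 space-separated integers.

Answer: 5 6 8 9 10 13 14

Derivation:
I0 add r2 <- r5,r3: IF@1 ID@2 stall=0 (-) EX@3 MEM@4 WB@5
I1 ld r5 <- r1: IF@2 ID@3 stall=0 (-) EX@4 MEM@5 WB@6
I2 ld r5 <- r2: IF@3 ID@4 stall=1 (RAW on I0.r2 (WB@5)) EX@6 MEM@7 WB@8
I3 add r2 <- r4,r3: IF@4 ID@6 stall=0 (-) EX@7 MEM@8 WB@9
I4 add r4 <- r4,r1: IF@6 ID@7 stall=0 (-) EX@8 MEM@9 WB@10
I5 add r1 <- r2,r4: IF@7 ID@8 stall=2 (RAW on I4.r4 (WB@10)) EX@11 MEM@12 WB@13
I6 mul r1 <- r2,r5: IF@8 ID@11 stall=0 (-) EX@12 MEM@13 WB@14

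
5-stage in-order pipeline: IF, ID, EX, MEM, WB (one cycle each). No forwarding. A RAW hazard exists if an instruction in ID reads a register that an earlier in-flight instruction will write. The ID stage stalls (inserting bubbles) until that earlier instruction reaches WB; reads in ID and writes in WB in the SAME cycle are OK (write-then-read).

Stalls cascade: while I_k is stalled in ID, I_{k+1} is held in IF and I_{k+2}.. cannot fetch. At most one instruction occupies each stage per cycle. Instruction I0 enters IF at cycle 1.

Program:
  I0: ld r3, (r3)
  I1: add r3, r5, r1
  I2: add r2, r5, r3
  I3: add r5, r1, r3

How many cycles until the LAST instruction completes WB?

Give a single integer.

I0 ld r3 <- r3: IF@1 ID@2 stall=0 (-) EX@3 MEM@4 WB@5
I1 add r3 <- r5,r1: IF@2 ID@3 stall=0 (-) EX@4 MEM@5 WB@6
I2 add r2 <- r5,r3: IF@3 ID@4 stall=2 (RAW on I1.r3 (WB@6)) EX@7 MEM@8 WB@9
I3 add r5 <- r1,r3: IF@4 ID@7 stall=0 (-) EX@8 MEM@9 WB@10

Answer: 10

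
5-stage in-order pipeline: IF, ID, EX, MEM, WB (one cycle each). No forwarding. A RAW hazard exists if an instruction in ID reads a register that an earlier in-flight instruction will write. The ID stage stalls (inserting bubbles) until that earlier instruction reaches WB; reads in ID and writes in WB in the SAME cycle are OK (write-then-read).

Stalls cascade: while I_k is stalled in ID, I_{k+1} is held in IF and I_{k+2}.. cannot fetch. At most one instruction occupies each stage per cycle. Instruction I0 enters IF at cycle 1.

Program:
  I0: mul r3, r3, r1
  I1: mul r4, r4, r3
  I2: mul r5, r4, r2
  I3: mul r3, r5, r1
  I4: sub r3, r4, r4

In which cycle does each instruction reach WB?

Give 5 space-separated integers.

I0 mul r3 <- r3,r1: IF@1 ID@2 stall=0 (-) EX@3 MEM@4 WB@5
I1 mul r4 <- r4,r3: IF@2 ID@3 stall=2 (RAW on I0.r3 (WB@5)) EX@6 MEM@7 WB@8
I2 mul r5 <- r4,r2: IF@3 ID@6 stall=2 (RAW on I1.r4 (WB@8)) EX@9 MEM@10 WB@11
I3 mul r3 <- r5,r1: IF@6 ID@9 stall=2 (RAW on I2.r5 (WB@11)) EX@12 MEM@13 WB@14
I4 sub r3 <- r4,r4: IF@9 ID@12 stall=0 (-) EX@13 MEM@14 WB@15

Answer: 5 8 11 14 15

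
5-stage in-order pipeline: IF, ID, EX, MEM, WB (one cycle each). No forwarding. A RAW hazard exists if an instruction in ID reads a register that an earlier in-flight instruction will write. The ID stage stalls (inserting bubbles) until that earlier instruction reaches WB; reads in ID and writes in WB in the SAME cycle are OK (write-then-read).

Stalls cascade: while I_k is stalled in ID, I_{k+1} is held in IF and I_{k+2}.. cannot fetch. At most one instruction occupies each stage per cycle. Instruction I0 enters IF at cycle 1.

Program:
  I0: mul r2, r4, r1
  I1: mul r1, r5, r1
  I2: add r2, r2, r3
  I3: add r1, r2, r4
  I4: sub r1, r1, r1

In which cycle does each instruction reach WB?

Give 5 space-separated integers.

I0 mul r2 <- r4,r1: IF@1 ID@2 stall=0 (-) EX@3 MEM@4 WB@5
I1 mul r1 <- r5,r1: IF@2 ID@3 stall=0 (-) EX@4 MEM@5 WB@6
I2 add r2 <- r2,r3: IF@3 ID@4 stall=1 (RAW on I0.r2 (WB@5)) EX@6 MEM@7 WB@8
I3 add r1 <- r2,r4: IF@4 ID@6 stall=2 (RAW on I2.r2 (WB@8)) EX@9 MEM@10 WB@11
I4 sub r1 <- r1,r1: IF@6 ID@9 stall=2 (RAW on I3.r1 (WB@11)) EX@12 MEM@13 WB@14

Answer: 5 6 8 11 14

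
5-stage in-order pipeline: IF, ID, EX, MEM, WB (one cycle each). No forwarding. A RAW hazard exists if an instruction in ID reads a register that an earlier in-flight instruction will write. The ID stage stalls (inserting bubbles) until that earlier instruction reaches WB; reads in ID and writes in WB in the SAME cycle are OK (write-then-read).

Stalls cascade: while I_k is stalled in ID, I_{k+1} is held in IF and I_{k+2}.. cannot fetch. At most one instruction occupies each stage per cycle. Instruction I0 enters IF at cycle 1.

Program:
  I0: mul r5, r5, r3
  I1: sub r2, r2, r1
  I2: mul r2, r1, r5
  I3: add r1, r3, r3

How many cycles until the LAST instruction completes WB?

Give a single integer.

I0 mul r5 <- r5,r3: IF@1 ID@2 stall=0 (-) EX@3 MEM@4 WB@5
I1 sub r2 <- r2,r1: IF@2 ID@3 stall=0 (-) EX@4 MEM@5 WB@6
I2 mul r2 <- r1,r5: IF@3 ID@4 stall=1 (RAW on I0.r5 (WB@5)) EX@6 MEM@7 WB@8
I3 add r1 <- r3,r3: IF@4 ID@6 stall=0 (-) EX@7 MEM@8 WB@9

Answer: 9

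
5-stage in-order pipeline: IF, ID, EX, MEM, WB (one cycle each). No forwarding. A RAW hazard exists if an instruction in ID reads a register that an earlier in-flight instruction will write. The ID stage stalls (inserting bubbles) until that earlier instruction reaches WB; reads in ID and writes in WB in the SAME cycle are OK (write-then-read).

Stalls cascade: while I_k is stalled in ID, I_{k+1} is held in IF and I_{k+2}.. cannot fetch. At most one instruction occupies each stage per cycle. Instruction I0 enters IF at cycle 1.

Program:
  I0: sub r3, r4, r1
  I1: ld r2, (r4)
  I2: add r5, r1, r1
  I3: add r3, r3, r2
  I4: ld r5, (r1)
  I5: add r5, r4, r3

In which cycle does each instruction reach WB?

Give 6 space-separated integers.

I0 sub r3 <- r4,r1: IF@1 ID@2 stall=0 (-) EX@3 MEM@4 WB@5
I1 ld r2 <- r4: IF@2 ID@3 stall=0 (-) EX@4 MEM@5 WB@6
I2 add r5 <- r1,r1: IF@3 ID@4 stall=0 (-) EX@5 MEM@6 WB@7
I3 add r3 <- r3,r2: IF@4 ID@5 stall=1 (RAW on I1.r2 (WB@6)) EX@7 MEM@8 WB@9
I4 ld r5 <- r1: IF@5 ID@7 stall=0 (-) EX@8 MEM@9 WB@10
I5 add r5 <- r4,r3: IF@7 ID@8 stall=1 (RAW on I3.r3 (WB@9)) EX@10 MEM@11 WB@12

Answer: 5 6 7 9 10 12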